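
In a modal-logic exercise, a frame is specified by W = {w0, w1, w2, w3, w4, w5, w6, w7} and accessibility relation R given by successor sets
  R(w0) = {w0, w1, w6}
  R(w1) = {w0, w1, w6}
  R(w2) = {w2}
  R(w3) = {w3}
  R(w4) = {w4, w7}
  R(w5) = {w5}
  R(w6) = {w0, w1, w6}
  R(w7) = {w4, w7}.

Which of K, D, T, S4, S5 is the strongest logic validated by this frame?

S5

Serial (axiom D): yes — every world has a successor (e.g. w0 R w0).
Reflexive (axiom T): yes — every world is R-related to itself.
Transitive (axiom 4): yes — every two-step R-path is closed by a direct edge.
Euclidean (axiom 5): yes — any two successors of a common world are R-related.
So F validates K, D, T, S4, S5. The strongest is S5.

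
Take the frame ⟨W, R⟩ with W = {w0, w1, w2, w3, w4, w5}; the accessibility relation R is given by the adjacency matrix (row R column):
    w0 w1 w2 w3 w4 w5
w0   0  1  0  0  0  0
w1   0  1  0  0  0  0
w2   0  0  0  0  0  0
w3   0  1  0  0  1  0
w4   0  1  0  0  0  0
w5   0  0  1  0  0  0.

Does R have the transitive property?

Yes

Transitive: yes — every two-step R-path is closed by a direct edge.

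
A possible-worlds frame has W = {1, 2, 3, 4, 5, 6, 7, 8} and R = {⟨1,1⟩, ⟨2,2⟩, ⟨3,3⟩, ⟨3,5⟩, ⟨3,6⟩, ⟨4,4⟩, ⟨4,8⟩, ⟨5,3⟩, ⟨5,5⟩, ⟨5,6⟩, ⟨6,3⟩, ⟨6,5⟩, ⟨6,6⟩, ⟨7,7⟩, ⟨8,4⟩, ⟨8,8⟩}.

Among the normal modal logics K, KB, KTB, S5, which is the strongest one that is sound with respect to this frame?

S5

Symmetric (axiom B): yes — every pair in R has its reverse in R.
Reflexive (axiom T): yes — every world is R-related to itself.
Euclidean (axiom 5): yes — any two successors of a common world are R-related.
So F validates K, KB, KTB, S5. The strongest is S5.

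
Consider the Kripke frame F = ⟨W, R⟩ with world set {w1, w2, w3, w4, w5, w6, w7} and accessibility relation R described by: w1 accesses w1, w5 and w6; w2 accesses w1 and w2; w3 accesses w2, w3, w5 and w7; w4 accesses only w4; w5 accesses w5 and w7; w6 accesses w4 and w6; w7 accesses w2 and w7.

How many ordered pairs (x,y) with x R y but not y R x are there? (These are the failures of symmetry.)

9

Enumerating: (w1,w5), (w1,w6), (w2,w1), (w3,w2), (w3,w5), (w3,w7), (w5,w7), (w6,w4), (w7,w2).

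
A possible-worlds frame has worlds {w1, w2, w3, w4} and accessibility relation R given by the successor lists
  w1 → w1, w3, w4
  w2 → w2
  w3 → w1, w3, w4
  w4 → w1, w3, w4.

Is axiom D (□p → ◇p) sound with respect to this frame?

Yes

The schema D characterises exactly the serial frames.
Serial: yes — every world has a successor (e.g. w1 R w1).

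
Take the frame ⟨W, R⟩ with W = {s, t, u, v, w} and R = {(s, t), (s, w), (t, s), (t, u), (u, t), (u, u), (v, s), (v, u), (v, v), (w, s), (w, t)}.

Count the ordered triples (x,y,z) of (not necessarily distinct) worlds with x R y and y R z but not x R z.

12

Enumerating: (s,t,s), (s,t,u), (s,w,s), (t,s,t), (t,s,w), (t,u,t), (u,t,s), (v,s,t), (v,s,w), (v,u,t), (w,s,w), (w,t,u).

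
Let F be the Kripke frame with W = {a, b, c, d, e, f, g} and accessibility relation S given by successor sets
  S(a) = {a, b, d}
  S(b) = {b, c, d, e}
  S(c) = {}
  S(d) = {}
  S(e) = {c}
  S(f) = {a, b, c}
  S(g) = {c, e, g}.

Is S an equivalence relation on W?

No

Reflexive: no — c is not related to itself.
Symmetric: no — a S b but not b S a.
Transitive: no — a S b and b S c, but not a S c.
So S is not an equivalence relation.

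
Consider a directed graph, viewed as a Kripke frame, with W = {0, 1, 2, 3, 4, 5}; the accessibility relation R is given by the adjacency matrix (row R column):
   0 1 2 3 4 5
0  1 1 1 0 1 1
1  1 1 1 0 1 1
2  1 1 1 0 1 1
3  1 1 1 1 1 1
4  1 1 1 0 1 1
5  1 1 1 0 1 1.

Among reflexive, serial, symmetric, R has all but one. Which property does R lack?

symmetric

Reflexive: yes — every world is R-related to itself.
Serial: yes — every world has a successor (e.g. 0 R 0).
Symmetric: no — 3 R 0 but not 0 R 3.
Only symmetric fails.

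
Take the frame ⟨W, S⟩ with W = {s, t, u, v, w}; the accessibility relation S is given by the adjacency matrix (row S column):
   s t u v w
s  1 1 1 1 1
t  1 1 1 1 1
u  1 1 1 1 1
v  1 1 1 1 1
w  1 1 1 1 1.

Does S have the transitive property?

Yes

Transitive: yes — every two-step S-path is closed by a direct edge.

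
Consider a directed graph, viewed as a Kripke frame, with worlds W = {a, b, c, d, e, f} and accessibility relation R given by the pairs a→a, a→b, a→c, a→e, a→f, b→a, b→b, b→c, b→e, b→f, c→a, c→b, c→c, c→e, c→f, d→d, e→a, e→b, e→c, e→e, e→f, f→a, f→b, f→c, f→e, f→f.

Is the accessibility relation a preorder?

Yes

Reflexive: yes — every world is R-related to itself.
Transitive: yes — every two-step R-path is closed by a direct edge.
So R is a preorder.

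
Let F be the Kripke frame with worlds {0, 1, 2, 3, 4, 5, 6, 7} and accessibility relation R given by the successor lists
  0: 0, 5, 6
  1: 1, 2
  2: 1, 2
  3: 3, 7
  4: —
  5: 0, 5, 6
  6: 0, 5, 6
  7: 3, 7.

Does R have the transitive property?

Transitive: yes — every two-step R-path is closed by a direct edge.

Yes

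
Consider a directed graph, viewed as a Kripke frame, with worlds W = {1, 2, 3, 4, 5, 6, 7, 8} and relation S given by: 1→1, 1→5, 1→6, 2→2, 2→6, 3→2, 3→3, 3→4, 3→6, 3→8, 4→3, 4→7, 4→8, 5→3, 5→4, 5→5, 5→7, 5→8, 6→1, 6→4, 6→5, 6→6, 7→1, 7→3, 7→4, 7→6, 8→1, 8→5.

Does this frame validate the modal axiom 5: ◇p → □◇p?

No

Axiom 5 corresponds to the accessibility relation being Euclidean.
Euclidean: no — 1 S 5 and 1 S 6, but not 5 S 6.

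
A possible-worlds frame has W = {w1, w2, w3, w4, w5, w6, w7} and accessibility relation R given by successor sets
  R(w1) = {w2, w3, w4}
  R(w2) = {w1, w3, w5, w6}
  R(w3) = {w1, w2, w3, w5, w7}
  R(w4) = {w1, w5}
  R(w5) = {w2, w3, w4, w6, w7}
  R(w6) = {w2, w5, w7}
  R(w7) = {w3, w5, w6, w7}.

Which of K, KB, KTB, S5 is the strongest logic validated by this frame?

KB

Symmetric (axiom B): yes — every pair in R has its reverse in R.
Reflexive (axiom T): no — w1 is not related to itself.
Euclidean (axiom 5): no — w1 R w2 and w1 R w4, but not w2 R w4.
So F validates K, KB; KTB would additionally require R to be reflexive. The strongest is KB.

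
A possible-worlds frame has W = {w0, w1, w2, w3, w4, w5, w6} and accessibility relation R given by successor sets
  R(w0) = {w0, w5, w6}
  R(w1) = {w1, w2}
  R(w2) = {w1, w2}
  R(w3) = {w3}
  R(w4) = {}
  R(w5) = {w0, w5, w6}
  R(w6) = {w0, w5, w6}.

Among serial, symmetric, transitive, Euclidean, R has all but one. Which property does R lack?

serial

Serial: no — w4 has no R-successor.
Symmetric: yes — every pair in R has its reverse in R.
Transitive: yes — every two-step R-path is closed by a direct edge.
Euclidean: yes — any two successors of a common world are R-related.
Only serial fails.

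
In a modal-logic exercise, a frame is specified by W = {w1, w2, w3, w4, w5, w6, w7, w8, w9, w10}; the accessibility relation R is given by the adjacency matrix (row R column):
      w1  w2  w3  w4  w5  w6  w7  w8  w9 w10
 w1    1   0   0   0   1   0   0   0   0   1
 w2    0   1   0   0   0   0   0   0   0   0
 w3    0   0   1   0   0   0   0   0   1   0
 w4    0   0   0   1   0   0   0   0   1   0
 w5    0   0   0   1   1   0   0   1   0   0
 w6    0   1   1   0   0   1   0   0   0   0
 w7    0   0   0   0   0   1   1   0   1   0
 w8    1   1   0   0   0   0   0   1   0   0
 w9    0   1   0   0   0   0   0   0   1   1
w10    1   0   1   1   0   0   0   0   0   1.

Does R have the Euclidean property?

Euclidean: no — w1 R w10 and w1 R w5, but not w10 R w5.

No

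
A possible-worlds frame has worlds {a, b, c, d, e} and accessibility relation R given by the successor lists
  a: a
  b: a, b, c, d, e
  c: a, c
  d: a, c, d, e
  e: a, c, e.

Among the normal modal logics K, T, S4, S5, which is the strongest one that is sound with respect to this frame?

S4

Reflexive (axiom T): yes — every world is R-related to itself.
Transitive (axiom 4): yes — every two-step R-path is closed by a direct edge.
Euclidean (axiom 5): no — b R a and b R c, but not a R c.
So F validates K, T, S4; S5 would additionally require R to be Euclidean. The strongest is S4.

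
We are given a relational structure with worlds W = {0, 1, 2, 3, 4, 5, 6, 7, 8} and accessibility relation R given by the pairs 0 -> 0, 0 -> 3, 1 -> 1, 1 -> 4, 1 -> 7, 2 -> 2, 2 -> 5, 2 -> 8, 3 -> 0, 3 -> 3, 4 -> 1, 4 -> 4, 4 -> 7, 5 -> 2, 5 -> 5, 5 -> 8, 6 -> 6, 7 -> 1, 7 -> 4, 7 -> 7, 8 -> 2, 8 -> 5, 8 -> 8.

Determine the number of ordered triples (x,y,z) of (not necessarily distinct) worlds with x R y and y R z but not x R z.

0

R is transitive; there are no such tuples.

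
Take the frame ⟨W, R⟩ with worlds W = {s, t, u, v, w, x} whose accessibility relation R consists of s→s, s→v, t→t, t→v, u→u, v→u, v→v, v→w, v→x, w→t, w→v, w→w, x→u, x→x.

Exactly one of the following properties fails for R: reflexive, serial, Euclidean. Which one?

Reflexive: yes — every world is R-related to itself.
Serial: yes — every world has a successor (e.g. s R s).
Euclidean: no — v R u and v R w, but not u R w.
Only Euclidean fails.

Euclidean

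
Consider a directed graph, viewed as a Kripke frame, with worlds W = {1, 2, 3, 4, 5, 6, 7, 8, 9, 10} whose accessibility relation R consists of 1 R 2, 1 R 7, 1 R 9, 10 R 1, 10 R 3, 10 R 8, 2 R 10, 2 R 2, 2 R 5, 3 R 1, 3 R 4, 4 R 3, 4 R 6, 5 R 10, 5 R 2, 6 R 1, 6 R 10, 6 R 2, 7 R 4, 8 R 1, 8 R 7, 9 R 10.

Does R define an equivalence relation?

No

Reflexive: no — 1 is not related to itself.
Symmetric: no — 1 R 2 but not 2 R 1.
Transitive: no — 1 R 2 and 2 R 10, but not 1 R 10.
So R is not an equivalence relation.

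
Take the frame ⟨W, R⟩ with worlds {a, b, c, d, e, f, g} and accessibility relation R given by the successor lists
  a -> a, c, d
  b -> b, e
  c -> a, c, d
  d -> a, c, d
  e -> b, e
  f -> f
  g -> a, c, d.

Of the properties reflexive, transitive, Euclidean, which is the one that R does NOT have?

Reflexive: no — g is not related to itself.
Transitive: yes — every two-step R-path is closed by a direct edge.
Euclidean: yes — any two successors of a common world are R-related.
Only reflexive fails.

reflexive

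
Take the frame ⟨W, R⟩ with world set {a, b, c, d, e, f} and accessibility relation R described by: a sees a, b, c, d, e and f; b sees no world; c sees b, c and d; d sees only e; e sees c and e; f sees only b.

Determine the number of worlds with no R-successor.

1

Enumerating: b.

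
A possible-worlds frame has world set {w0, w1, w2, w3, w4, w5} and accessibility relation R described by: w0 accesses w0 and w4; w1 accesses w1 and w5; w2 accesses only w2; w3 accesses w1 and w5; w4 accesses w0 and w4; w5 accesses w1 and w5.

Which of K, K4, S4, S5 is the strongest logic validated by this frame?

Transitive (axiom 4): yes — every two-step R-path is closed by a direct edge.
Reflexive (axiom T): no — w3 is not related to itself.
Euclidean (axiom 5): yes — any two successors of a common world are R-related.
So F validates K, K4; S4 would additionally require R to be reflexive. The strongest is K4.

K4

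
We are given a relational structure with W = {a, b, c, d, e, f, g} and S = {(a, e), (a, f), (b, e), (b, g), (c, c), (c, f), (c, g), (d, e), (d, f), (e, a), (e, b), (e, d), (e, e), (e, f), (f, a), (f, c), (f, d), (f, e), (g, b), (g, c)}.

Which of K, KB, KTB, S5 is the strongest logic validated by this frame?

Symmetric (axiom B): yes — every pair in S has its reverse in S.
Reflexive (axiom T): no — a is not related to itself.
Euclidean (axiom 5): no — b S e and b S g, but not e S g.
So F validates K, KB; KTB would additionally require S to be reflexive. The strongest is KB.

KB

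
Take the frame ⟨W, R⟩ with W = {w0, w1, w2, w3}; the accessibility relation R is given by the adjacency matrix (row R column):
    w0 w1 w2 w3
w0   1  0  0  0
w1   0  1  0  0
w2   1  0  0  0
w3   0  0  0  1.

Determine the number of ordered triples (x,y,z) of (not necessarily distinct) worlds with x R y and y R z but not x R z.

0

R is transitive; there are no such tuples.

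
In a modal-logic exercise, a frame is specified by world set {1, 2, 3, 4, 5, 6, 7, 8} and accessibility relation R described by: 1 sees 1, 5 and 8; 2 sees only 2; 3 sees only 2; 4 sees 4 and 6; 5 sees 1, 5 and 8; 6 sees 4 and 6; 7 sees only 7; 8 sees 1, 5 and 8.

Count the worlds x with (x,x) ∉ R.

1

Enumerating: 3.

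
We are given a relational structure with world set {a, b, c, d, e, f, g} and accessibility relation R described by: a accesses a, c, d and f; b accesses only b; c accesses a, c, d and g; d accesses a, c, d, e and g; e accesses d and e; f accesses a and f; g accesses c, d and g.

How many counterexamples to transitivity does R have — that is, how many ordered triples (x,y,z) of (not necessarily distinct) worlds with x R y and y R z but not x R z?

Enumerating: (a,c,g), (a,d,e), (a,d,g), (c,a,f), (c,d,e), (d,a,f), (e,d,a), (e,d,c), (e,d,g), (f,a,c), (f,a,d), (g,c,a), (g,d,a), (g,d,e).

14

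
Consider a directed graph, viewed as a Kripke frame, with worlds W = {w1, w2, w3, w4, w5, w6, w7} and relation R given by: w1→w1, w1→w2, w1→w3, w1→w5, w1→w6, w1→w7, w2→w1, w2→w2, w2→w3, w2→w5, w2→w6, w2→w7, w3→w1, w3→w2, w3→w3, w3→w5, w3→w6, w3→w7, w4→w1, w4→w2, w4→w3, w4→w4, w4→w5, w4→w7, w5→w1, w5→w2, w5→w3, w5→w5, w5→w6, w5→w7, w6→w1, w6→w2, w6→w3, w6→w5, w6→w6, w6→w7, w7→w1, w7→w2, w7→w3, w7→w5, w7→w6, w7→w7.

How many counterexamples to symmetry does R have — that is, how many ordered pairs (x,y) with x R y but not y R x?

Enumerating: (w4,w1), (w4,w2), (w4,w3), (w4,w5), (w4,w7).

5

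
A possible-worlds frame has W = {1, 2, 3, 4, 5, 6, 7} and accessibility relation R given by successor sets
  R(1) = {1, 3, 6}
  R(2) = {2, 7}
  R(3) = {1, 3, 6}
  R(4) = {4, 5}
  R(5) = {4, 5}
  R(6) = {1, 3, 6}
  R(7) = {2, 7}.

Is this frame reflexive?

Yes

Reflexive: yes — every world is R-related to itself.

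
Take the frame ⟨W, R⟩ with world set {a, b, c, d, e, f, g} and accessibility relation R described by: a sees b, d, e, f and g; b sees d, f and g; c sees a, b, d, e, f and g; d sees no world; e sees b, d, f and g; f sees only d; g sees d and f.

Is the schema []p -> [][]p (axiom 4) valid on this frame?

The schema 4 characterises exactly the transitive frames.
Transitive: yes — every two-step R-path is closed by a direct edge.

Yes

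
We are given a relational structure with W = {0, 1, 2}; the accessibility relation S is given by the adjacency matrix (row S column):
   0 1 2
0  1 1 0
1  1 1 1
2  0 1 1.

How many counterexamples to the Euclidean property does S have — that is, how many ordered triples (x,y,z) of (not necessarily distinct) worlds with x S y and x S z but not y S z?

2

Enumerating: (1,0,2), (1,2,0).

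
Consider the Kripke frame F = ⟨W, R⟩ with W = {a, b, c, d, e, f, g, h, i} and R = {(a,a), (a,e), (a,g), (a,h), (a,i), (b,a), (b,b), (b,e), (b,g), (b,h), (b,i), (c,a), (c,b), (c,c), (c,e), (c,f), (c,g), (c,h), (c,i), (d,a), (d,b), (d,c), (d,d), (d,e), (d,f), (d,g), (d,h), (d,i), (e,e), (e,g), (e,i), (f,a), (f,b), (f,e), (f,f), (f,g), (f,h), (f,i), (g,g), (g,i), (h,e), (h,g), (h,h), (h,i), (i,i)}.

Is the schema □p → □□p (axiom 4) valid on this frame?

Yes

The schema 4 characterises exactly the transitive frames.
Transitive: yes — every two-step R-path is closed by a direct edge.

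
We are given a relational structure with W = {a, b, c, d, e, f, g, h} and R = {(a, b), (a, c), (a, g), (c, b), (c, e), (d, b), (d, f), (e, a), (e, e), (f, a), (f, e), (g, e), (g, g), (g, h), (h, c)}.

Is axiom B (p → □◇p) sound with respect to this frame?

No

The schema B characterises exactly the symmetric frames.
Symmetric: no — a R b but not b R a.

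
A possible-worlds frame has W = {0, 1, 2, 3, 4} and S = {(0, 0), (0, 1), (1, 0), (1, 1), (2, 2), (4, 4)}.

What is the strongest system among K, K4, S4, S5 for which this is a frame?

Transitive (axiom 4): yes — every two-step S-path is closed by a direct edge.
Reflexive (axiom T): no — 3 is not related to itself.
Euclidean (axiom 5): yes — any two successors of a common world are S-related.
So F validates K, K4; S4 would additionally require S to be reflexive. The strongest is K4.

K4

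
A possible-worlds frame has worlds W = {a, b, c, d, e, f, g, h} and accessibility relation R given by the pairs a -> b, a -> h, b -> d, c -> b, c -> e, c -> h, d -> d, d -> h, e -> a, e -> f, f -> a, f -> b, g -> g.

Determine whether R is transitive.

Transitive: no — a R b and b R d, but not a R d.

No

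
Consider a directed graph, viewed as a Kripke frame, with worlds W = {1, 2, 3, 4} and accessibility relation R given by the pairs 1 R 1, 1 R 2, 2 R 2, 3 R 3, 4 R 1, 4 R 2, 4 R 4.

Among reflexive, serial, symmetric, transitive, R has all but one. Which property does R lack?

symmetric

Reflexive: yes — every world is R-related to itself.
Serial: yes — every world has a successor (e.g. 1 R 1).
Symmetric: no — 1 R 2 but not 2 R 1.
Transitive: yes — every two-step R-path is closed by a direct edge.
Only symmetric fails.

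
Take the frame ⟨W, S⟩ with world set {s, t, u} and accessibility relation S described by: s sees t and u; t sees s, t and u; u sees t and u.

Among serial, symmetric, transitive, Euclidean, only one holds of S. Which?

serial

Serial: yes — every world has a successor (e.g. s S t).
Symmetric: no — s S u but not u S s.
Transitive: no — u S t and t S s, but not u S s.
Euclidean: no — t S u and t S s, but not u S s.
Only serial holds.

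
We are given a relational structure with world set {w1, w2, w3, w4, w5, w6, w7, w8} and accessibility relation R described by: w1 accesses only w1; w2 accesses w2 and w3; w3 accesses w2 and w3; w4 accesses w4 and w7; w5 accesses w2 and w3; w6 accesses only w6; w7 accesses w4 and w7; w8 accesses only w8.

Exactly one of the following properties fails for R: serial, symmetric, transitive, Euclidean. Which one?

Serial: yes — every world has a successor (e.g. w1 R w1).
Symmetric: no — w5 R w2 but not w2 R w5.
Transitive: yes — every two-step R-path is closed by a direct edge.
Euclidean: yes — any two successors of a common world are R-related.
Only symmetric fails.

symmetric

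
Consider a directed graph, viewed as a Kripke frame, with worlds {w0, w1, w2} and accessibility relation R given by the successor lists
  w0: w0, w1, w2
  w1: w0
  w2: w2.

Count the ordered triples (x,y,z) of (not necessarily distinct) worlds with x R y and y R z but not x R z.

Enumerating: (w1,w0,w1), (w1,w0,w2).

2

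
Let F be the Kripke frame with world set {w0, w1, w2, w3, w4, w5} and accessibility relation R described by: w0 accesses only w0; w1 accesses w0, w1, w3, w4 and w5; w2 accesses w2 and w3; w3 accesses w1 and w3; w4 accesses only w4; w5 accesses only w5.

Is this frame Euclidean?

No

Euclidean: no — w1 R w0 and w1 R w3, but not w0 R w3.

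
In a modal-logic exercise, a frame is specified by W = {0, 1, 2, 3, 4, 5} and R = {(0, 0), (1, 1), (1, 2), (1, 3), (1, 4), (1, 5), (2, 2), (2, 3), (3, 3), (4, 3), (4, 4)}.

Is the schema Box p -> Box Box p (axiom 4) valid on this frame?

By correspondence theory, 4 is valid on a frame iff R is transitive.
Transitive: yes — every two-step R-path is closed by a direct edge.

Yes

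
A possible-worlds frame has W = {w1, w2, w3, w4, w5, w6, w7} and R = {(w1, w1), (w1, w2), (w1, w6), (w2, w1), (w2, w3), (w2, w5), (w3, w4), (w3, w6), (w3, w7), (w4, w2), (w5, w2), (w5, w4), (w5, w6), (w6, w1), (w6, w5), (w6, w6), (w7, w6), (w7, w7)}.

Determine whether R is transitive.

Transitive: no — w1 R w2 and w2 R w3, but not w1 R w3.

No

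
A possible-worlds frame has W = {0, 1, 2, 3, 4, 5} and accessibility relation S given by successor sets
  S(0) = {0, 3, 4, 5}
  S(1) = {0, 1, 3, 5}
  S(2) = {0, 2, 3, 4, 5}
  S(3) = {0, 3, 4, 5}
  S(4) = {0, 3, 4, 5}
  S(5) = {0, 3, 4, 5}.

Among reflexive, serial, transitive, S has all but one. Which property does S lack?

transitive

Reflexive: yes — every world is S-related to itself.
Serial: yes — every world has a successor (e.g. 0 S 0).
Transitive: no — 1 S 0 and 0 S 4, but not 1 S 4.
Only transitive fails.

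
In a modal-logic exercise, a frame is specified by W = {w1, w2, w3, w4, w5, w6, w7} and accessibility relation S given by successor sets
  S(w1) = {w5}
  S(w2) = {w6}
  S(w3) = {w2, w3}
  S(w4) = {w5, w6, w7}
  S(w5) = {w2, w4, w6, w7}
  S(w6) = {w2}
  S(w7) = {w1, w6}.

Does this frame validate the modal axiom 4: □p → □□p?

By correspondence theory, 4 is valid on a frame iff S is transitive.
Transitive: no — w1 S w5 and w5 S w2, but not w1 S w2.

No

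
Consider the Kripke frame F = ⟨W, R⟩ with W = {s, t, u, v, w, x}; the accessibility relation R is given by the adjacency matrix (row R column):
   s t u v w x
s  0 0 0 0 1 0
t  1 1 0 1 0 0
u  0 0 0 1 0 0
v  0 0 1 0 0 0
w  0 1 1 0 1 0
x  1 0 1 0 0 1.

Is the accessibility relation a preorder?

Reflexive: no — s is not related to itself.
Transitive: no — s R w and w R t, but not s R t.
So R is not a preorder.

No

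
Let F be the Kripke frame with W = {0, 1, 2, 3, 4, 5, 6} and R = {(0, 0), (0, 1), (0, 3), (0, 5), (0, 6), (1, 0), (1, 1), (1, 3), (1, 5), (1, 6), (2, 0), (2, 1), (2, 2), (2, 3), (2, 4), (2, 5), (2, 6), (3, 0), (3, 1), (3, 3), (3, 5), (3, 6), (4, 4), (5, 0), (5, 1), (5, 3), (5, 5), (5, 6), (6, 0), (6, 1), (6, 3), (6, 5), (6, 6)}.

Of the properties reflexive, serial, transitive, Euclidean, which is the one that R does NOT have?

Reflexive: yes — every world is R-related to itself.
Serial: yes — every world has a successor (e.g. 0 R 0).
Transitive: yes — every two-step R-path is closed by a direct edge.
Euclidean: no — 2 R 0 and 2 R 4, but not 0 R 4.
Only Euclidean fails.

Euclidean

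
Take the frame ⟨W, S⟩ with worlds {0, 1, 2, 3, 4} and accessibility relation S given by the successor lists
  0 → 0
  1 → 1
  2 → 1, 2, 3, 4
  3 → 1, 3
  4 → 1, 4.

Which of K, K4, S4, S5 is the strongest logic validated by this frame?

S4

Transitive (axiom 4): yes — every two-step S-path is closed by a direct edge.
Reflexive (axiom T): yes — every world is S-related to itself.
Euclidean (axiom 5): no — 2 S 1 and 2 S 3, but not 1 S 3.
So F validates K, K4, S4; S5 would additionally require S to be Euclidean. The strongest is S4.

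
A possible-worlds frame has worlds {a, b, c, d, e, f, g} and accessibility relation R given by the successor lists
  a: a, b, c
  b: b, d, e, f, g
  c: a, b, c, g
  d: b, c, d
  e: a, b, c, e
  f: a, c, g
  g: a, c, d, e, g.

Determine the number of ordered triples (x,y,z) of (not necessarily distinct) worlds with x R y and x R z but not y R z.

35

Enumerating: (a,b,a), (a,b,c), (b,d,e), (b,d,f), (b,d,g), (b,e,d), (b,e,f), (b,e,g), (b,f,b), (b,f,d), (b,f,e), (b,f,f), … and 23 more.
Total: 35.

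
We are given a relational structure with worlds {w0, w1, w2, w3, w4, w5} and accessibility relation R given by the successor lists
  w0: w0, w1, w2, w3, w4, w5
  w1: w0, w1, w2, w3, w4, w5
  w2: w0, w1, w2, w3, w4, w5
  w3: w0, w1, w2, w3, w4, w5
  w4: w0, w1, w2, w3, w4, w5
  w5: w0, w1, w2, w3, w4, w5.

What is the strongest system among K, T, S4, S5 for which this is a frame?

Reflexive (axiom T): yes — every world is R-related to itself.
Transitive (axiom 4): yes — every two-step R-path is closed by a direct edge.
Euclidean (axiom 5): yes — any two successors of a common world are R-related.
So F validates K, T, S4, S5. The strongest is S5.

S5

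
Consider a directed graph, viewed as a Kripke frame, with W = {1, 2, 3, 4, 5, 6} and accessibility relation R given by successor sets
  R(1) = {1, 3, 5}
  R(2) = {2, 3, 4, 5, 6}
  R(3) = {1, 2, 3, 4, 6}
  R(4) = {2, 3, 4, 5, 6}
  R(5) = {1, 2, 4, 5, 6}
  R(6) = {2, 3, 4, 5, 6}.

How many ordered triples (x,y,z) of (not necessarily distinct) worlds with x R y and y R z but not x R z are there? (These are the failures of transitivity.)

20

Enumerating: (1,3,2), (1,3,4), (1,3,6), (1,5,2), (1,5,4), (1,5,6), (2,3,1), (2,5,1), (3,1,5), (3,2,5), (3,4,5), (3,6,5), … and 8 more.
Total: 20.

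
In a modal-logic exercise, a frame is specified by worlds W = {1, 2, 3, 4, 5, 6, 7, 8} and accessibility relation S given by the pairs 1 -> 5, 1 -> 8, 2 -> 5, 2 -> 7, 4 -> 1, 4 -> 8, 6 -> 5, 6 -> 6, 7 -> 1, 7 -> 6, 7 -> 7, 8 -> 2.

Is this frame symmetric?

Symmetric: no — 1 S 5 but not 5 S 1.

No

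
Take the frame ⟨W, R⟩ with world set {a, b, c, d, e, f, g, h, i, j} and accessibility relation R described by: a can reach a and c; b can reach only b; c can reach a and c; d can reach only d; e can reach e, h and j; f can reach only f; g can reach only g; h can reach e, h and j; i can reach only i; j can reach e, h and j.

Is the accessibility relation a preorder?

Yes

Reflexive: yes — every world is R-related to itself.
Transitive: yes — every two-step R-path is closed by a direct edge.
So R is a preorder.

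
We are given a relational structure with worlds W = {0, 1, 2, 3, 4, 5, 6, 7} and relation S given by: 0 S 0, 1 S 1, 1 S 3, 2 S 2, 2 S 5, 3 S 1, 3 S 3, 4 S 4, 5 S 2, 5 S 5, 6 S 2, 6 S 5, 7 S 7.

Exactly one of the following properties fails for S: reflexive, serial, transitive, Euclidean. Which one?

reflexive

Reflexive: no — 6 is not related to itself.
Serial: yes — every world has a successor (e.g. 0 S 0).
Transitive: yes — every two-step S-path is closed by a direct edge.
Euclidean: yes — any two successors of a common world are S-related.
Only reflexive fails.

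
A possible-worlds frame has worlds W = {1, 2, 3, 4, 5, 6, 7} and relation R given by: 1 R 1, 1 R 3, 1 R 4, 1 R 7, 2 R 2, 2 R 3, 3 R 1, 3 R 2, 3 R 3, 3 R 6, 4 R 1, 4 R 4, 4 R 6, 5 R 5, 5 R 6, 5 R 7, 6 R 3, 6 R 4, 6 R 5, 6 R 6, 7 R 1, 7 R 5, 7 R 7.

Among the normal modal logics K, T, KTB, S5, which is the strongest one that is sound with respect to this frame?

Reflexive (axiom T): yes — every world is R-related to itself.
Symmetric (axiom B): yes — every pair in R has its reverse in R.
Euclidean (axiom 5): no — 1 R 3 and 1 R 4, but not 3 R 4.
So F validates K, T, KTB; S5 would additionally require R to be Euclidean. The strongest is KTB.

KTB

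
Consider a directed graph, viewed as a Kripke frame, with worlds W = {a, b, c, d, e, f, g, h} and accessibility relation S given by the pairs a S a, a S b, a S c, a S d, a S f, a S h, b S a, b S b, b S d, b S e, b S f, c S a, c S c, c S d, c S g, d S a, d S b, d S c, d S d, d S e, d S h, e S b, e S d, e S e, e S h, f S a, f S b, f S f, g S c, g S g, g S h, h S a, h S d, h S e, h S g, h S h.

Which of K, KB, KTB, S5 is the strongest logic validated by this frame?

Symmetric (axiom B): yes — every pair in S has its reverse in S.
Reflexive (axiom T): yes — every world is S-related to itself.
Euclidean (axiom 5): no — a S b and a S c, but not b S c.
So F validates K, KB, KTB; S5 would additionally require S to be Euclidean. The strongest is KTB.

KTB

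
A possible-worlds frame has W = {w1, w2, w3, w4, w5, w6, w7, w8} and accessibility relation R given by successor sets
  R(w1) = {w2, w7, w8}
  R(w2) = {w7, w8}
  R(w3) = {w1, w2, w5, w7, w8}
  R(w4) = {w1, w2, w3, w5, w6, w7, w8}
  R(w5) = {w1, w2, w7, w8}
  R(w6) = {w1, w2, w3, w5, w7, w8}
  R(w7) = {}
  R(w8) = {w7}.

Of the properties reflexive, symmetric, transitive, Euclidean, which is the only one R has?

Reflexive: no — w1 is not related to itself.
Symmetric: no — w1 R w2 but not w2 R w1.
Transitive: yes — every two-step R-path is closed by a direct edge.
Euclidean: no — w1 R w7 and w1 R w2, but not w7 R w2.
Only transitive holds.

transitive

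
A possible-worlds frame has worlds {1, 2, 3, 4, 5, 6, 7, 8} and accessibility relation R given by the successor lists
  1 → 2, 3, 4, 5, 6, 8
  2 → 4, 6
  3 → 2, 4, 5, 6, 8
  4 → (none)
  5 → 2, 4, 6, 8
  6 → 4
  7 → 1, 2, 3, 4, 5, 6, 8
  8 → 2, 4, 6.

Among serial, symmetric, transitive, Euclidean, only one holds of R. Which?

Serial: no — 4 has no R-successor.
Symmetric: no — 1 R 2 but not 2 R 1.
Transitive: yes — every two-step R-path is closed by a direct edge.
Euclidean: no — 1 R 2 and 1 R 3, but not 2 R 3.
Only transitive holds.

transitive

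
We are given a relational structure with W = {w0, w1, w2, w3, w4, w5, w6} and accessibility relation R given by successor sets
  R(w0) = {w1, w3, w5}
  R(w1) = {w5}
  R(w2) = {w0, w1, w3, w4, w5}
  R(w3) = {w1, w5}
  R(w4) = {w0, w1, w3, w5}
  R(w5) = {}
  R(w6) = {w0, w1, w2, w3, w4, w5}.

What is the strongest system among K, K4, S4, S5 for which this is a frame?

Transitive (axiom 4): yes — every two-step R-path is closed by a direct edge.
Reflexive (axiom T): no — w0 is not related to itself.
Euclidean (axiom 5): no — w0 R w1 and w0 R w3, but not w1 R w3.
So F validates K, K4; S4 would additionally require R to be reflexive. The strongest is K4.

K4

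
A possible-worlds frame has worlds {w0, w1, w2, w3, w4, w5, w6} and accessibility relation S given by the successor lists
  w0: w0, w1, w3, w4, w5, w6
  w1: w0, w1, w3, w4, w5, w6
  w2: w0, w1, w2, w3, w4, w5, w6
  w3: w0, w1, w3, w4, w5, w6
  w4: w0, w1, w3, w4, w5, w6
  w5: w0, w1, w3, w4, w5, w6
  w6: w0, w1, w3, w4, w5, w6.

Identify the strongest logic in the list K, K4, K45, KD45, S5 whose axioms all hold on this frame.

Transitive (axiom 4): yes — every two-step S-path is closed by a direct edge.
Euclidean (axiom 5): no — w2 S w0 and w2 S w2, but not w0 S w2.
Serial (axiom D): yes — every world has a successor (e.g. w0 S w0).
Reflexive (axiom T): yes — every world is S-related to itself.
So F validates K, K4; K45 would additionally require S to be Euclidean. The strongest is K4.

K4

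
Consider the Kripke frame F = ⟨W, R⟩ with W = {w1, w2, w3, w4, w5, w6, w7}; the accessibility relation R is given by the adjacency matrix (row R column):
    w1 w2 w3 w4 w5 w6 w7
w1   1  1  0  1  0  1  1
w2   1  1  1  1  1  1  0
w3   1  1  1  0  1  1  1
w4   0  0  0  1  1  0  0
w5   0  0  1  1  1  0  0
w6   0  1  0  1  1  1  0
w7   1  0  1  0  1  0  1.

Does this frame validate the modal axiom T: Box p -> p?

The schema T characterises exactly the reflexive frames.
Reflexive: yes — every world is R-related to itself.

Yes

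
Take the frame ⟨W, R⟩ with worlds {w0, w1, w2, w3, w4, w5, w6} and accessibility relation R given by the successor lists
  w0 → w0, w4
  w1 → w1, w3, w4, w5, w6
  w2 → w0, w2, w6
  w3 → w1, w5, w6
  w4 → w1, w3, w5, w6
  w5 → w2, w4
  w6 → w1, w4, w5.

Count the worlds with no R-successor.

R is serial; there are no such worlds.

0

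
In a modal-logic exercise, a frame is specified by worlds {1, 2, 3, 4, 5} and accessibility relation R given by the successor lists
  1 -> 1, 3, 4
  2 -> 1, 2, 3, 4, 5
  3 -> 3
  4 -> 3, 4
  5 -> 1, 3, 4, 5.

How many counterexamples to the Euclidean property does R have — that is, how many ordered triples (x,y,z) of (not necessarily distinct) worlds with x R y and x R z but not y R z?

20

Enumerating: (1,3,1), (1,3,4), (1,4,1), (2,1,2), (2,1,5), (2,3,1), (2,3,2), (2,3,4), (2,3,5), (2,4,1), (2,4,2), (2,4,5), … and 8 more.
Total: 20.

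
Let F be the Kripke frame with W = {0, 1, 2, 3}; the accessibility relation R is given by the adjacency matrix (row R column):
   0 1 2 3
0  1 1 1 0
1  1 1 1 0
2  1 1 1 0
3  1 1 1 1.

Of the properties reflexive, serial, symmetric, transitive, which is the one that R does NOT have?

symmetric

Reflexive: yes — every world is R-related to itself.
Serial: yes — every world has a successor (e.g. 0 R 0).
Symmetric: no — 3 R 0 but not 0 R 3.
Transitive: yes — every two-step R-path is closed by a direct edge.
Only symmetric fails.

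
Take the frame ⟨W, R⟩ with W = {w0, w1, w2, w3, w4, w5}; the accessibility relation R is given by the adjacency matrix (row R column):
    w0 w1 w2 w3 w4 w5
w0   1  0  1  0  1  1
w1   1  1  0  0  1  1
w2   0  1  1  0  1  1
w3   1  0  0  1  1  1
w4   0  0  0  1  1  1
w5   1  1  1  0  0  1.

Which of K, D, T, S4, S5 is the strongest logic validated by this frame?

Serial (axiom D): yes — every world has a successor (e.g. w0 R w0).
Reflexive (axiom T): yes — every world is R-related to itself.
Transitive (axiom 4): no — w0 R w2 and w2 R w1, but not w0 R w1.
Euclidean (axiom 5): no — w0 R w4 and w0 R w2, but not w4 R w2.
So F validates K, D, T; S4 would additionally require R to be transitive. The strongest is T.

T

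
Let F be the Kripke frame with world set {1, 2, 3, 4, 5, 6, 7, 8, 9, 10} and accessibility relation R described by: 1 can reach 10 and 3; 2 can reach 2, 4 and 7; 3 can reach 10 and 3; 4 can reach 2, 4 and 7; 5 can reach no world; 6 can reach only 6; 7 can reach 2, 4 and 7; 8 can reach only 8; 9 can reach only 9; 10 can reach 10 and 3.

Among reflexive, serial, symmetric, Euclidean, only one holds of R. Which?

Euclidean

Reflexive: no — 1 is not related to itself.
Serial: no — 5 has no R-successor.
Symmetric: no — 1 R 10 but not 10 R 1.
Euclidean: yes — any two successors of a common world are R-related.
Only Euclidean holds.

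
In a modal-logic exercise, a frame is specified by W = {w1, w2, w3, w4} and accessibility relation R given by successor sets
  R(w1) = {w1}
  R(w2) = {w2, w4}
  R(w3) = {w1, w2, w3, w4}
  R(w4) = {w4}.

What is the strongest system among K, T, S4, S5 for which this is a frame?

Reflexive (axiom T): yes — every world is R-related to itself.
Transitive (axiom 4): yes — every two-step R-path is closed by a direct edge.
Euclidean (axiom 5): no — w3 R w1 and w3 R w2, but not w1 R w2.
So F validates K, T, S4; S5 would additionally require R to be Euclidean. The strongest is S4.

S4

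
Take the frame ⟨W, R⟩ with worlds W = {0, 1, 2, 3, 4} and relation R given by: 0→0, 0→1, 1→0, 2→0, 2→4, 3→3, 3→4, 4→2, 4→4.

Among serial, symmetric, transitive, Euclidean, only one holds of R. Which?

serial

Serial: yes — every world has a successor (e.g. 0 R 0).
Symmetric: no — 2 R 0 but not 0 R 2.
Transitive: no — 2 R 0 and 0 R 1, but not 2 R 1.
Euclidean: no — 2 R 0 and 2 R 4, but not 0 R 4.
Only serial holds.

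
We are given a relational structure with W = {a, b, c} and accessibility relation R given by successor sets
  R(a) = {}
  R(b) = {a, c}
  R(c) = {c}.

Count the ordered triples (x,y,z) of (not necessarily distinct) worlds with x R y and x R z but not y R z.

3

Enumerating: (b,a,a), (b,a,c), (b,c,a).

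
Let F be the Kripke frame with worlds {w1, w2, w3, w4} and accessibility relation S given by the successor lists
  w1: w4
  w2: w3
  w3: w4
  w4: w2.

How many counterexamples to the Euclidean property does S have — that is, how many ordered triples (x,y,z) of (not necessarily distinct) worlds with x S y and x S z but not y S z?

4

Enumerating: (w1,w4,w4), (w2,w3,w3), (w3,w4,w4), (w4,w2,w2).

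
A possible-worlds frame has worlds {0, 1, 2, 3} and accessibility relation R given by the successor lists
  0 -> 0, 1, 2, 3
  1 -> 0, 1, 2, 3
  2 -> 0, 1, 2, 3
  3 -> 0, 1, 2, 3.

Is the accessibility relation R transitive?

Transitive: yes — every two-step R-path is closed by a direct edge.

Yes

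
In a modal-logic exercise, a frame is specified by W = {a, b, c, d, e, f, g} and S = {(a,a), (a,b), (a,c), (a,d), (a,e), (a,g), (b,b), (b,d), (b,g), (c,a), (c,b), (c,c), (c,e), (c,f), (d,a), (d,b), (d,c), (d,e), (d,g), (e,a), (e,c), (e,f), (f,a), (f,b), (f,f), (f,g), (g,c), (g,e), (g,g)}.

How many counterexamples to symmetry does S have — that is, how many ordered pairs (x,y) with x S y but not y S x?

Enumerating: (a,b), (a,g), (b,g), (c,b), (c,f), (d,c), (d,e), (d,g), (e,f), (f,a), (f,b), (f,g), (g,c), (g,e).

14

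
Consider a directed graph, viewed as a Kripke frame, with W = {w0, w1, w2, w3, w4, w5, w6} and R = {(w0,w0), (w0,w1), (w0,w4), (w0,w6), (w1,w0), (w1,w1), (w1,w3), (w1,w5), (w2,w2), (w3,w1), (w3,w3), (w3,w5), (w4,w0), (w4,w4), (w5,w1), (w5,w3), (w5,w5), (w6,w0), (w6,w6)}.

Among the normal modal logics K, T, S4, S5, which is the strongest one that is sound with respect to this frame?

Reflexive (axiom T): yes — every world is R-related to itself.
Transitive (axiom 4): no — w0 R w1 and w1 R w3, but not w0 R w3.
Euclidean (axiom 5): no — w0 R w1 and w0 R w4, but not w1 R w4.
So F validates K, T; S4 would additionally require R to be transitive. The strongest is T.

T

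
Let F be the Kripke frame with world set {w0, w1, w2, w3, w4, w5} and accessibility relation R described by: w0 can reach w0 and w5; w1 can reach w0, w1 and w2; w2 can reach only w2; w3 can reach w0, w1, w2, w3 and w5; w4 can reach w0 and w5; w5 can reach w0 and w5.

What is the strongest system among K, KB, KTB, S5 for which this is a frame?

K

Symmetric (axiom B): no — w1 R w0 but not w0 R w1.
Reflexive (axiom T): no — w4 is not related to itself.
Euclidean (axiom 5): no — w1 R w0 and w1 R w2, but not w0 R w2.
So F validates K; KB would additionally require R to be symmetric. The strongest is K.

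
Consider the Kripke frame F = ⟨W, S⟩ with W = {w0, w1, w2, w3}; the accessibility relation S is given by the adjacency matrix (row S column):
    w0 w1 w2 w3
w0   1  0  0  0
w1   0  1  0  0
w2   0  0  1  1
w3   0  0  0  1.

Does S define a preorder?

Yes

Reflexive: yes — every world is S-related to itself.
Transitive: yes — every two-step S-path is closed by a direct edge.
So S is a preorder.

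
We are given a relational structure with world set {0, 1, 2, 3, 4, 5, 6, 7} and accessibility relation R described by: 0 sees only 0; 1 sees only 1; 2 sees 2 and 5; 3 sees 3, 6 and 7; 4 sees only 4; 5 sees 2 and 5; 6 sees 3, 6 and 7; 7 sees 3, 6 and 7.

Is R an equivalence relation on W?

Reflexive: yes — every world is R-related to itself.
Symmetric: yes — every pair in R has its reverse in R.
Transitive: yes — every two-step R-path is closed by a direct edge.
So R is an equivalence relation.

Yes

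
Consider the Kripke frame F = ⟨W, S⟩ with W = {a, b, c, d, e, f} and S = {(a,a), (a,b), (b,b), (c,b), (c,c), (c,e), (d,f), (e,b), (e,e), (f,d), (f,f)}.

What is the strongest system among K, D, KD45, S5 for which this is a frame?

Serial (axiom D): yes — every world has a successor (e.g. a S a).
Euclidean (axiom 5): no — c S b and c S e, but not b S e.
Transitive (axiom 4): no — d S f and f S d, but not d S d.
Reflexive (axiom T): no — d is not related to itself.
So F validates K, D; KD45 would additionally require S to be Euclidean and transitive. The strongest is D.

D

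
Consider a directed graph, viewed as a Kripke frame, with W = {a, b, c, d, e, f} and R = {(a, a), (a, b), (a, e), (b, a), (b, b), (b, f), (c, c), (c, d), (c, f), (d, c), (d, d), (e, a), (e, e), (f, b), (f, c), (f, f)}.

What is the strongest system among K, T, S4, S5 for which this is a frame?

T

Reflexive (axiom T): yes — every world is R-related to itself.
Transitive (axiom 4): no — a R b and b R f, but not a R f.
Euclidean (axiom 5): no — a R b and a R e, but not b R e.
So F validates K, T; S4 would additionally require R to be transitive. The strongest is T.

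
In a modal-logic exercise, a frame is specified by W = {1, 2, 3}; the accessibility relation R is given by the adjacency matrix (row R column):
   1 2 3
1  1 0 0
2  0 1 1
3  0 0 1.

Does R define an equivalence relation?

No

Reflexive: yes — every world is R-related to itself.
Symmetric: no — 2 R 3 but not 3 R 2.
Transitive: yes — every two-step R-path is closed by a direct edge.
So R is not an equivalence relation.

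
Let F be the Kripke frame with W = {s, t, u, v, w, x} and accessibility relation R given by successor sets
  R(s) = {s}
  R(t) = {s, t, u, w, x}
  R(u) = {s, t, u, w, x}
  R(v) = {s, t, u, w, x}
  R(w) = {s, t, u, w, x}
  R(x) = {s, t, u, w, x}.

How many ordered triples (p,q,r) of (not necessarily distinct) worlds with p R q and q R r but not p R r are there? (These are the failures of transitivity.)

R is transitive; there are no such tuples.

0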